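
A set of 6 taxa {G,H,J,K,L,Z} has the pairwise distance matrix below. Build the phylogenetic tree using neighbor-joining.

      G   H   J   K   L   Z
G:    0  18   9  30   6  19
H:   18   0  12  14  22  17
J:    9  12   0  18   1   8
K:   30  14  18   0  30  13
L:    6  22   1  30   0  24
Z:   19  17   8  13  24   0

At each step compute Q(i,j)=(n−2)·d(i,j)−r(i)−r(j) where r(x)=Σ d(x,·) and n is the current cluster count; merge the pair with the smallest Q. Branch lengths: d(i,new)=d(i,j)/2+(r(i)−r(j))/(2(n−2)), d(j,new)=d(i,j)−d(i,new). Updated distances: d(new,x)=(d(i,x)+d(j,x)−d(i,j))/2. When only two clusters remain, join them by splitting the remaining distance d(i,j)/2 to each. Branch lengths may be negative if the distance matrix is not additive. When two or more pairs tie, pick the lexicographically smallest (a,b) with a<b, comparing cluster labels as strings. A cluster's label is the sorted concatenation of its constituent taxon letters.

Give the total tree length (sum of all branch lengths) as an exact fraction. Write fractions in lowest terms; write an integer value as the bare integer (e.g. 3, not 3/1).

iteration 1: select G,L (d=6, Q=-141); attach at lengths (23/8, 25/8); label the merged cluster GL
  updated: d(GL,H)=17, d(GL,J)=2, d(GL,K)=27, d(GL,Z)=37/2
iteration 2: select GL,J (d=2, Q=-197/2); attach at lengths (61/12, -37/12); label the merged cluster GJL
  updated: d(GJL,H)=27/2, d(GJL,K)=43/2, d(GJL,Z)=49/4
iteration 3: select GJL,Z (d=49/4, Q=-65); attach at lengths (59/8, 39/8); label the merged cluster GJLZ
  updated: d(GJLZ,H)=73/8, d(GJLZ,K)=89/8
iteration 4: select GJLZ,H (d=73/8, Q=-137/4); attach at lengths (25/8, 6); label the merged cluster GHJLZ
  updated: d(GHJLZ,K)=8
iteration 5: select GHJLZ,K (d=8); attach at lengths (4, 4); label the merged cluster GHJKLZ
final tree: (((((G:23/8,L:25/8):61/12,J:-37/12):59/8,Z:39/8):25/8,H:6):4,K:4)
total length: 299/8

299/8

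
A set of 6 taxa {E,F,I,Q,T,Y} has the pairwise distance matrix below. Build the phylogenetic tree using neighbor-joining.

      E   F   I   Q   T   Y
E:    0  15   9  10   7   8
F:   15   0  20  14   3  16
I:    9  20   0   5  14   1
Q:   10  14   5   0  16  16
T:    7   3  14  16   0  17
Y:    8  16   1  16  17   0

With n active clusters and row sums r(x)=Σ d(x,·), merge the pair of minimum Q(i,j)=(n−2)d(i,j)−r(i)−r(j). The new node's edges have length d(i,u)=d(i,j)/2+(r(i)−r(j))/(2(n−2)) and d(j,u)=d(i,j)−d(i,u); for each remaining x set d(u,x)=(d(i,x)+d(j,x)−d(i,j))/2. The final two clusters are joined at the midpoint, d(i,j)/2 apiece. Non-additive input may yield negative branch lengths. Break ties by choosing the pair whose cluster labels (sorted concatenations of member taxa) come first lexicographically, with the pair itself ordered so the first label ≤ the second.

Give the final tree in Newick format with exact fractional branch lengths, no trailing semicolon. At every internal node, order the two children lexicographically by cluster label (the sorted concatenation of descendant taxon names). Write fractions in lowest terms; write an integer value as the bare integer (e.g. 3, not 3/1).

iteration 1: select F,T (d=3, Q=-113); attach at lengths (23/8, 1/8); label the merged cluster FT
  updated: d(E,FT)=19/2, d(FT,I)=31/2, d(FT,Q)=27/2, d(FT,Y)=15
iteration 2: select I,Y (d=1, Q=-135/2); attach at lengths (-13/12, 25/12); label the merged cluster IY
  updated: d(E,IY)=8, d(FT,IY)=59/4, d(IY,Q)=10
iteration 3: select E,FT (d=19/2, Q=-185/4); attach at lengths (35/16, 117/16); label the merged cluster EFT
  updated: d(EFT,IY)=53/8, d(EFT,Q)=7
iteration 4: select EFT,IY (d=53/8, Q=-189/8); attach at lengths (29/16, 77/16); label the merged cluster EFITY
  updated: d(EFITY,Q)=83/16
iteration 5: select EFITY,Q (d=83/16); attach at lengths (83/32, 83/32); label the merged cluster EFIQTY
final tree: (((E:35/16,(F:23/8,T:1/8):117/16):29/16,(I:-13/12,Y:25/12):77/16):83/32,Q:83/32)
total length: 405/16

(((E:35/16,(F:23/8,T:1/8):117/16):29/16,(I:-13/12,Y:25/12):77/16):83/32,Q:83/32)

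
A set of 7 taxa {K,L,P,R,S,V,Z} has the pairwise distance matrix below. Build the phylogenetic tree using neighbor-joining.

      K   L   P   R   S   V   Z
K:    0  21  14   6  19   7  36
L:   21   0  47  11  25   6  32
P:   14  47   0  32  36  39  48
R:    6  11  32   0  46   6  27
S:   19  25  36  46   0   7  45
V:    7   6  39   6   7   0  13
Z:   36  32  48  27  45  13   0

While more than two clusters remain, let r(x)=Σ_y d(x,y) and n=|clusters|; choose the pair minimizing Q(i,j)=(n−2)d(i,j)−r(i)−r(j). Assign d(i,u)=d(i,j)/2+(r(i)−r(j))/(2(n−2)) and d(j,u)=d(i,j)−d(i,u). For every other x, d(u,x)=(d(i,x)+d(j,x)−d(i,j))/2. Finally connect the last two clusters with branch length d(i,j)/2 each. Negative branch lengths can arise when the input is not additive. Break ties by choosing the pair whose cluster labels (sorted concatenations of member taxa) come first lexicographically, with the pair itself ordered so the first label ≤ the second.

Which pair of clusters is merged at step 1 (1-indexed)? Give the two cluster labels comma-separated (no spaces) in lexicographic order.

1. join K+P (d=14, Q=-249) ⇒ KP; edges |K|=-43/10, |P|=183/10
  updated: d(KP,L)=27, d(KP,R)=12, d(KP,S)=41/2, d(KP,V)=16, d(KP,Z)=35
2. join KP+S (d=41/2, Q=-172) ⇒ KPS; edges |KP|=49/8, |S|=115/8
  updated: d(KPS,L)=63/4, d(KPS,R)=75/4, d(KPS,V)=5/4, d(KPS,Z)=119/4
3. join L+R (d=11, Q=-189/2) ⇒ LR; edges |L|=35/6, |R|=31/6
  updated: d(KPS,LR)=47/4, d(LR,V)=1/2, d(LR,Z)=24
4. join KPS+LR (d=47/4, Q=-111/2) ⇒ KLPRS; edges |KPS|=15/2, |LR|=17/4
  updated: d(KLPRS,V)=-5, d(KLPRS,Z)=21
5. join KLPRS+V (d=-5, Q=-29) ⇒ KLPRSV; edges |KLPRS|=3/2, |V|=-13/2
  updated: d(KLPRSV,Z)=39/2
6. join KLPRSV+Z (d=39/2) ⇒ KLPRSVZ; edges |KLPRSV|=39/4, |Z|=39/4
final tree: (((((K:-43/10,P:183/10):49/8,S:115/8):15/2,(L:35/6,R:31/6):17/4):3/2,V:-13/2):39/4,Z:39/4)
total length: 287/4

K,P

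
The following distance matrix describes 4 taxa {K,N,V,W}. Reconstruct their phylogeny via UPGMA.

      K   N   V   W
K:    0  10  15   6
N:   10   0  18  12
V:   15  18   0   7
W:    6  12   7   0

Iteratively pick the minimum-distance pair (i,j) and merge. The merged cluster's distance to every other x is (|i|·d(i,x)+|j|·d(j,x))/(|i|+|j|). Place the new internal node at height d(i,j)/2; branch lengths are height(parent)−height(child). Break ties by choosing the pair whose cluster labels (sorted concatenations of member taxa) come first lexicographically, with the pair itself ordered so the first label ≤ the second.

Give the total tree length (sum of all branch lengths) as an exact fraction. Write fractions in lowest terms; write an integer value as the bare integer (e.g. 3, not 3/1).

1. join K+W (d=6) ⇒ KW; edges |K|=3, |W|=3
  updated: d(KW,N)=11, d(KW,V)=11
2. join KW+N (d=11) ⇒ KNW; edges |KW|=5/2, |N|=11/2
  updated: d(KNW,V)=40/3
3. join KNW+V (d=40/3) ⇒ KNVW; edges |KNW|=7/6, |V|=20/3
final tree: (((K:3,W:3):5/2,N:11/2):7/6,V:20/3)
total length: 131/6

131/6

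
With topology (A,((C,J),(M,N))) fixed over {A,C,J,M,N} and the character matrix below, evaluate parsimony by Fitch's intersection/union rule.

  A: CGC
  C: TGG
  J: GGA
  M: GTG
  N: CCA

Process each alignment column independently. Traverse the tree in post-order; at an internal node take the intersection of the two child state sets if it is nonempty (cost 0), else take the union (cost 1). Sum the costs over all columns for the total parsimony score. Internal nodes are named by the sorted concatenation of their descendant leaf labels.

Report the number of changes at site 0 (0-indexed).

site 0, node CJ: C={T} ∪ J={G} → {G,T} (+1)
site 0, node MN: M={G} ∪ N={C} → {C,G} (+1)
site 0, node CJMN: CJ={G,T} ∩ MN={C,G} → {G} (+0)
site 0, node ACJMN: A={C} ∪ CJMN={G} → {C,G} (+1)
site 1, node CJ: C={G} ∩ J={G} → {G} (+0)
site 1, node MN: M={T} ∪ N={C} → {C,T} (+1)
site 1, node CJMN: CJ={G} ∪ MN={C,T} → {C,G,T} (+1)
site 1, node ACJMN: A={G} ∩ CJMN={C,G,T} → {G} (+0)
site 2, node CJ: C={G} ∪ J={A} → {A,G} (+1)
site 2, node MN: M={G} ∪ N={A} → {A,G} (+1)
site 2, node CJMN: CJ={A,G} ∩ MN={A,G} → {A,G} (+0)
site 2, node ACJMN: A={C} ∪ CJMN={A,G} → {A,C,G} (+1)
per-site changes: [3, 2, 3]; total = 8

3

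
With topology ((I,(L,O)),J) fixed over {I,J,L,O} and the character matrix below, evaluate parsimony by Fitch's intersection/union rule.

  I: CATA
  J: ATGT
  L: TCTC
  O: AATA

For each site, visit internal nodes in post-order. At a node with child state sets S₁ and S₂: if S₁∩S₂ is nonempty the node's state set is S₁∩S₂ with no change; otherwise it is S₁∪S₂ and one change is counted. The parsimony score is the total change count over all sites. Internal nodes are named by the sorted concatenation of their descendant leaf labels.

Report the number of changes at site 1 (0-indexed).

2

site 0, node LO: L={T} ∪ O={A} → {A,T} (+1)
site 0, node ILO: I={C} ∪ LO={A,T} → {A,C,T} (+1)
site 0, node IJLO: ILO={A,C,T} ∩ J={A} → {A} (+0)
site 1, node LO: L={C} ∪ O={A} → {A,C} (+1)
site 1, node ILO: I={A} ∩ LO={A,C} → {A} (+0)
site 1, node IJLO: ILO={A} ∪ J={T} → {A,T} (+1)
site 2, node LO: L={T} ∩ O={T} → {T} (+0)
site 2, node ILO: I={T} ∩ LO={T} → {T} (+0)
site 2, node IJLO: ILO={T} ∪ J={G} → {G,T} (+1)
site 3, node LO: L={C} ∪ O={A} → {A,C} (+1)
site 3, node ILO: I={A} ∩ LO={A,C} → {A} (+0)
site 3, node IJLO: ILO={A} ∪ J={T} → {A,T} (+1)
per-site changes: [2, 2, 1, 2]; total = 7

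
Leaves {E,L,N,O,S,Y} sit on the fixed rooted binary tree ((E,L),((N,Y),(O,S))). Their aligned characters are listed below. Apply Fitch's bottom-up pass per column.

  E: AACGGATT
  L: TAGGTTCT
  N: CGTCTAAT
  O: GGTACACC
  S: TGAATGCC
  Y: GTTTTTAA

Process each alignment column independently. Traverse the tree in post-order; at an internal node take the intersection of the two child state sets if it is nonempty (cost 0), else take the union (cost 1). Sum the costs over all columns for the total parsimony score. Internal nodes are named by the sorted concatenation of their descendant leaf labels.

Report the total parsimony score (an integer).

site 0, node EL: E={A} ∪ L={T} → {A,T} (+1)
site 0, node NY: N={C} ∪ Y={G} → {C,G} (+1)
site 0, node OS: O={G} ∪ S={T} → {G,T} (+1)
site 0, node NOSY: NY={C,G} ∩ OS={G,T} → {G} (+0)
site 0, node ELNOSY: EL={A,T} ∪ NOSY={G} → {A,G,T} (+1)
site 1, node EL: E={A} ∩ L={A} → {A} (+0)
site 1, node NY: N={G} ∪ Y={T} → {G,T} (+1)
site 1, node OS: O={G} ∩ S={G} → {G} (+0)
site 1, node NOSY: NY={G,T} ∩ OS={G} → {G} (+0)
site 1, node ELNOSY: EL={A} ∪ NOSY={G} → {A,G} (+1)
site 2, node EL: E={C} ∪ L={G} → {C,G} (+1)
site 2, node NY: N={T} ∩ Y={T} → {T} (+0)
site 2, node OS: O={T} ∪ S={A} → {A,T} (+1)
site 2, node NOSY: NY={T} ∩ OS={A,T} → {T} (+0)
site 2, node ELNOSY: EL={C,G} ∪ NOSY={T} → {C,G,T} (+1)
site 3, node EL: E={G} ∩ L={G} → {G} (+0)
site 3, node NY: N={C} ∪ Y={T} → {C,T} (+1)
site 3, node OS: O={A} ∩ S={A} → {A} (+0)
site 3, node NOSY: NY={C,T} ∪ OS={A} → {A,C,T} (+1)
site 3, node ELNOSY: EL={G} ∪ NOSY={A,C,T} → {A,C,G,T} (+1)
site 4, node EL: E={G} ∪ L={T} → {G,T} (+1)
site 4, node NY: N={T} ∩ Y={T} → {T} (+0)
site 4, node OS: O={C} ∪ S={T} → {C,T} (+1)
site 4, node NOSY: NY={T} ∩ OS={C,T} → {T} (+0)
site 4, node ELNOSY: EL={G,T} ∩ NOSY={T} → {T} (+0)
site 5, node EL: E={A} ∪ L={T} → {A,T} (+1)
site 5, node NY: N={A} ∪ Y={T} → {A,T} (+1)
site 5, node OS: O={A} ∪ S={G} → {A,G} (+1)
site 5, node NOSY: NY={A,T} ∩ OS={A,G} → {A} (+0)
site 5, node ELNOSY: EL={A,T} ∩ NOSY={A} → {A} (+0)
site 6, node EL: E={T} ∪ L={C} → {C,T} (+1)
site 6, node NY: N={A} ∩ Y={A} → {A} (+0)
site 6, node OS: O={C} ∩ S={C} → {C} (+0)
site 6, node NOSY: NY={A} ∪ OS={C} → {A,C} (+1)
site 6, node ELNOSY: EL={C,T} ∩ NOSY={A,C} → {C} (+0)
site 7, node EL: E={T} ∩ L={T} → {T} (+0)
site 7, node NY: N={T} ∪ Y={A} → {A,T} (+1)
site 7, node OS: O={C} ∩ S={C} → {C} (+0)
site 7, node NOSY: NY={A,T} ∪ OS={C} → {A,C,T} (+1)
site 7, node ELNOSY: EL={T} ∩ NOSY={A,C,T} → {T} (+0)
per-site changes: [4, 2, 3, 3, 2, 3, 2, 2]; total = 21

21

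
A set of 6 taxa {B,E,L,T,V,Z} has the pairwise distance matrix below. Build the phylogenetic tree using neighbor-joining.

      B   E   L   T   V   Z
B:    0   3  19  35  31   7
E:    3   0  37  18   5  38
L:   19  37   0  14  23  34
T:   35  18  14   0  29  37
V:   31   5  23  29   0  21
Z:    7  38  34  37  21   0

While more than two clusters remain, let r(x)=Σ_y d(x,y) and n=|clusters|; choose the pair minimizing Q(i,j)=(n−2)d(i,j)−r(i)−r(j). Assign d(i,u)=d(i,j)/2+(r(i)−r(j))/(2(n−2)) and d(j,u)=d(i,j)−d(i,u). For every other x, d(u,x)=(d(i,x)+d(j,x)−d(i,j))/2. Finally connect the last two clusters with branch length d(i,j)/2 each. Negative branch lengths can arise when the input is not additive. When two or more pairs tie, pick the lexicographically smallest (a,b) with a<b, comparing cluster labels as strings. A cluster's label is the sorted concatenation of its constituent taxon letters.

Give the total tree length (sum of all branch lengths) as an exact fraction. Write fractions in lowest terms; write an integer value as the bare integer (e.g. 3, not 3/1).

429/8

iteration 1: select B,Z (d=7, Q=-204); attach at lengths (-7/4, 35/4); label the merged cluster BZ
  updated: d(BZ,E)=17, d(BZ,L)=23, d(BZ,T)=65/2, d(BZ,V)=45/2
iteration 2: select L,T (d=14, Q=-297/2); attach at lengths (91/12, 77/12); label the merged cluster LT
  updated: d(BZ,LT)=83/4, d(E,LT)=41/2, d(LT,V)=19
iteration 3: select BZ,LT (d=83/4, Q=-79); attach at lengths (83/8, 83/8); label the merged cluster BLTZ
  updated: d(BLTZ,E)=67/8, d(BLTZ,V)=83/8
iteration 4: select BLTZ,E (d=67/8, Q=-95/4); attach at lengths (55/8, 3/2); label the merged cluster BELTZ
  updated: d(BELTZ,V)=7/2
iteration 5: select BELTZ,V (d=7/2); attach at lengths (7/4, 7/4); label the merged cluster BELTVZ
final tree: ((((B:-7/4,Z:35/4):83/8,(L:91/12,T:77/12):83/8):55/8,E:3/2):7/4,V:7/4)
total length: 429/8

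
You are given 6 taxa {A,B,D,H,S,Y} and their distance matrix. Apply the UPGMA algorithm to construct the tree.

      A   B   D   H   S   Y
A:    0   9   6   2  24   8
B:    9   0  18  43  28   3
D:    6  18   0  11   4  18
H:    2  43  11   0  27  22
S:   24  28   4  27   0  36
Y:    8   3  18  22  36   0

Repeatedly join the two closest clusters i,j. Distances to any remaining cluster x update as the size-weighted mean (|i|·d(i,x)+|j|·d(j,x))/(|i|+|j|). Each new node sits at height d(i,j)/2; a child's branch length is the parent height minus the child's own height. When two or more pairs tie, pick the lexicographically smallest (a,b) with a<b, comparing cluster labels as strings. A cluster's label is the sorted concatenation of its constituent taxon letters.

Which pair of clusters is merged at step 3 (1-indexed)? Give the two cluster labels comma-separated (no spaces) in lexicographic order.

1. join A+H (d=2) ⇒ AH; edges |A|=1, |H|=1
  updated: d(AH,B)=26, d(AH,D)=17/2, d(AH,S)=51/2, d(AH,Y)=15
2. join B+Y (d=3) ⇒ BY; edges |B|=3/2, |Y|=3/2
  updated: d(AH,BY)=41/2, d(BY,D)=18, d(BY,S)=32
3. join D+S (d=4) ⇒ DS; edges |D|=2, |S|=2
  updated: d(AH,DS)=17, d(BY,DS)=25
4. join AH+DS (d=17) ⇒ ADHS; edges |AH|=15/2, |DS|=13/2
  updated: d(ADHS,BY)=91/4
5. join ADHS+BY (d=91/4) ⇒ ABDHSY; edges |ADHS|=23/8, |BY|=79/8
final tree: (((A:1,H:1):15/2,(D:2,S:2):13/2):23/8,(B:3/2,Y:3/2):79/8)
total length: 143/4

D,S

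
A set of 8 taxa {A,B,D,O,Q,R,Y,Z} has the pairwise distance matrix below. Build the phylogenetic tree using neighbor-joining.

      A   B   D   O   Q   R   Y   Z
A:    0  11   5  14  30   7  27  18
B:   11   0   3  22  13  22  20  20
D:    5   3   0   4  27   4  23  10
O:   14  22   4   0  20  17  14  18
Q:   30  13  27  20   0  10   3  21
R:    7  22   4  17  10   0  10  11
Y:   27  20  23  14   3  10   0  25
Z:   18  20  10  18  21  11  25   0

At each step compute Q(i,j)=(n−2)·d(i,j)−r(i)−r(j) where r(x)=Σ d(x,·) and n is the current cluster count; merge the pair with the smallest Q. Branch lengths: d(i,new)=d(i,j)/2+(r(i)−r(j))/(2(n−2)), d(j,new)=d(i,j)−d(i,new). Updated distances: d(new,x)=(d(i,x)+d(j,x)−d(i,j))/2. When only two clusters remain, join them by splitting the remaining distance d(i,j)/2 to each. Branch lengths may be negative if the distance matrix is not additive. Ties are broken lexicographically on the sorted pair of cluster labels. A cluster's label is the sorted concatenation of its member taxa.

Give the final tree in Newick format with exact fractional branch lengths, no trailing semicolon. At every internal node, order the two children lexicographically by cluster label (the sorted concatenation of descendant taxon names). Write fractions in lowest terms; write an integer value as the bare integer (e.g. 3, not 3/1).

step 1: merge (Q,Y) at d=3, Q=-228; branch lengths Q→5/3, Y→4/3; new cluster QY
  updated: d(A,QY)=27, d(B,QY)=15, d(D,QY)=47/2, d(O,QY)=31/2, d(QY,R)=17/2, d(QY,Z)=43/2
step 2: merge (QY,R) at d=17/2, Q=-138; branch lengths QY→42/5, R→1/10; new cluster QRY
  updated: d(A,QRY)=51/4, d(B,QRY)=57/4, d(D,QRY)=19/2, d(O,QRY)=12, d(QRY,Z)=12
step 3: merge (QRY,Z) at d=12, Q=-181/2; branch lengths QRY→61/16, Z→131/16; new cluster QRYZ
  updated: d(A,QRYZ)=75/8, d(B,QRYZ)=89/8, d(D,QRYZ)=15/4, d(O,QRYZ)=9
step 4: merge (O,QRYZ) at d=9, Q=-221/4; branch lengths O→57/8, QRYZ→15/8; new cluster OQRYZ
  updated: d(A,OQRYZ)=115/16, d(B,OQRYZ)=193/16, d(D,OQRYZ)=-5/8
step 5: merge (A,OQRYZ) at d=115/16, Q=-439/16; branch lengths A→303/64, OQRYZ→157/64; new cluster AOQRYZ
  updated: d(AOQRYZ,B)=127/16, d(AOQRYZ,D)=-45/32
step 6: merge (AOQRYZ,B) at d=127/16, Q=-305/32; branch lengths AOQRYZ→113/64, B→395/64; new cluster ABOQRYZ
  updated: d(ABOQRYZ,D)=-203/64
step 7: merge (ABOQRYZ,D) at d=-203/64; branch lengths ABOQRYZ→-203/128, D→-203/128; new cluster ABDOQRYZ
final tree: (((A:303/64,(O:57/8,(((Q:5/3,Y:4/3):42/5,R:1/10):61/16,Z:131/16):15/8):157/64):113/64,B:395/64):-203/128,D:-203/128)
total length: 2845/64

(((A:303/64,(O:57/8,(((Q:5/3,Y:4/3):42/5,R:1/10):61/16,Z:131/16):15/8):157/64):113/64,B:395/64):-203/128,D:-203/128)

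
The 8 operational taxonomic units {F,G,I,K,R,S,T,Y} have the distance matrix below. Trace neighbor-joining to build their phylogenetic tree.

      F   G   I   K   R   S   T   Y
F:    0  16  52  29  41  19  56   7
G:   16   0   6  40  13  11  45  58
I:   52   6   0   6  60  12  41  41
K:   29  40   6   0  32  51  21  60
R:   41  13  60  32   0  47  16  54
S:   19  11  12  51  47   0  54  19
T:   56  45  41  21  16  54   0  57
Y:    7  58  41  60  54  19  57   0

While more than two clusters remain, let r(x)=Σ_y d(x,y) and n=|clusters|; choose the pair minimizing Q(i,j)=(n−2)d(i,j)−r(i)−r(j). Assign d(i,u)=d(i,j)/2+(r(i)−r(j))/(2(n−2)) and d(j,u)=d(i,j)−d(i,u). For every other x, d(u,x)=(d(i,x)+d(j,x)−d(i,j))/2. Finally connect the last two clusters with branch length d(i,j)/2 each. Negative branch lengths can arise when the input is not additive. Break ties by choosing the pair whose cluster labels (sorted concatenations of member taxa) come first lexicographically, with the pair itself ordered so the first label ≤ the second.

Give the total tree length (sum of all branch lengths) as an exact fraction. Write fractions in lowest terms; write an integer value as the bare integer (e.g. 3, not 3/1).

1. join F+Y (d=7, Q=-474) ⇒ FY; edges |F|=-17/6, |Y|=59/6
  updated: d(FY,G)=67/2, d(FY,I)=43, d(FY,K)=41, d(FY,R)=44, d(FY,S)=31/2, d(FY,T)=53
2. join R+T (d=16, Q=-362) ⇒ RT; edges |R|=31/5, |T|=49/5
  updated: d(FY,RT)=81/2, d(G,RT)=21, d(I,RT)=85/2, d(K,RT)=37/2, d(RT,S)=85/2
3. join K+RT (d=37/2, Q=-495/2) ⇒ KRT; edges |K|=131/16, |RT|=165/16
  updated: d(FY,KRT)=63/2, d(G,KRT)=85/4, d(I,KRT)=15, d(KRT,S)=75/2
4. join FY+S (d=31/2, Q=-153) ⇒ FSY; edges |FY|=47/3, |S|=-1/6
  updated: d(FSY,G)=29/2, d(FSY,I)=79/4, d(FSY,KRT)=107/4
5. join FSY+G (d=29/2, Q=-295/4) ⇒ FGSY; edges |FSY|=193/16, |G|=39/16
  updated: d(FGSY,I)=45/8, d(FGSY,KRT)=67/4
6. join FGSY+I (d=45/8, Q=-299/8) ⇒ FGISY; edges |FGSY|=59/16, |I|=31/16
  updated: d(FGISY,KRT)=209/16
7. join FGISY+KRT (d=209/16) ⇒ FGIKRSTY; edges |FGISY|=209/32, |KRT|=209/32
final tree: (((((F:-17/6,Y:59/6):47/3,S:-1/6):193/16,G:39/16):59/16,I:31/16):209/32,(K:131/16,(R:31/5,T:49/5):165/16):209/32)
total length: 1443/16

1443/16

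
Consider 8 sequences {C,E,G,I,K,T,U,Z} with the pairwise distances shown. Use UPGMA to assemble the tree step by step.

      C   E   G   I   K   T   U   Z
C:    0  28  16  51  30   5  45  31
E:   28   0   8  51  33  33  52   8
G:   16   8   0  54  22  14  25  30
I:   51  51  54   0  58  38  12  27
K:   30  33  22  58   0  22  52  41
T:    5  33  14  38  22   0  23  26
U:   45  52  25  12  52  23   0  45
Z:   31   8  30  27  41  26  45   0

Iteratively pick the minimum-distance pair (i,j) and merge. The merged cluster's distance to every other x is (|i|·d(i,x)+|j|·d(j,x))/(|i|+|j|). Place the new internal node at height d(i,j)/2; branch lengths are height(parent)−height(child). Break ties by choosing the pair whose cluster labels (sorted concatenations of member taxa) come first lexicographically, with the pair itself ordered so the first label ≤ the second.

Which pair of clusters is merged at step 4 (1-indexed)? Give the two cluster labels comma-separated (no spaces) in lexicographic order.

EG,Z

step 1: merge (C,T) at d=5; branch lengths C→5/2, T→5/2; new cluster CT
  updated: d(CT,E)=61/2, d(CT,G)=15, d(CT,I)=89/2, d(CT,K)=26, d(CT,U)=34, d(CT,Z)=57/2
step 2: merge (E,G) at d=8; branch lengths E→4, G→4; new cluster EG
  updated: d(CT,EG)=91/4, d(EG,I)=105/2, d(EG,K)=55/2, d(EG,U)=77/2, d(EG,Z)=19
step 3: merge (I,U) at d=12; branch lengths I→6, U→6; new cluster IU
  updated: d(CT,IU)=157/4, d(EG,IU)=91/2, d(IU,K)=55, d(IU,Z)=36
step 4: merge (EG,Z) at d=19; branch lengths EG→11/2, Z→19/2; new cluster EGZ
  updated: d(CT,EGZ)=74/3, d(EGZ,IU)=127/3, d(EGZ,K)=32
step 5: merge (CT,EGZ) at d=74/3; branch lengths CT→59/6, EGZ→17/6; new cluster CEGTZ
  updated: d(CEGTZ,IU)=411/10, d(CEGTZ,K)=148/5
step 6: merge (CEGTZ,K) at d=148/5; branch lengths CEGTZ→37/15, K→74/5; new cluster CEGKTZ
  updated: d(CEGKTZ,IU)=521/12
step 7: merge (CEGKTZ,IU) at d=521/12; branch lengths CEGKTZ→829/120, IU→377/24; new cluster CEGIKTUZ
final tree: ((((C:5/2,T:5/2):59/6,((E:4,G:4):11/2,Z:19/2):17/6):37/15,K:74/5):829/120,(I:6,U:6):377/24)
total length: 1851/20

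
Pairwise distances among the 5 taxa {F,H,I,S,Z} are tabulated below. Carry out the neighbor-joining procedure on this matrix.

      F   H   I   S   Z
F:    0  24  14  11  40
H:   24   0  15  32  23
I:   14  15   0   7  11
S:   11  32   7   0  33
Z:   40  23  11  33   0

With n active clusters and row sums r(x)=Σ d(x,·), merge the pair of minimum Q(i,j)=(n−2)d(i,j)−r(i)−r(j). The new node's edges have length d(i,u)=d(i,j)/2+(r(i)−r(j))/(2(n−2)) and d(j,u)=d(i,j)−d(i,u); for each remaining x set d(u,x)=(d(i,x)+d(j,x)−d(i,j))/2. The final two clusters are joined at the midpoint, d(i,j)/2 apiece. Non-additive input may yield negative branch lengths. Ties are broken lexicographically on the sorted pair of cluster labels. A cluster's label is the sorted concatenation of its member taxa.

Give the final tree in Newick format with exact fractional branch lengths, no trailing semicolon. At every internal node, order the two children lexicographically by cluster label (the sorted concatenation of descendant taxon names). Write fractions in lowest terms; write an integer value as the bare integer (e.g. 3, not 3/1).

((((F:13/2,S:9/2):75/8,I:-35/8):47/8,H:83/8):101/16,Z:101/16)

iteration 1: select F,S (d=11, Q=-139); attach at lengths (13/2, 9/2); label the merged cluster FS
  updated: d(FS,H)=45/2, d(FS,I)=5, d(FS,Z)=31
iteration 2: select FS,I (d=5, Q=-159/2); attach at lengths (75/8, -35/8); label the merged cluster FIS
  updated: d(FIS,H)=65/4, d(FIS,Z)=37/2
iteration 3: select FIS,H (d=65/4, Q=-231/4); attach at lengths (47/8, 83/8); label the merged cluster FHIS
  updated: d(FHIS,Z)=101/8
iteration 4: select FHIS,Z (d=101/8); attach at lengths (101/16, 101/16); label the merged cluster FHISZ
final tree: ((((F:13/2,S:9/2):75/8,I:-35/8):47/8,H:83/8):101/16,Z:101/16)
total length: 359/8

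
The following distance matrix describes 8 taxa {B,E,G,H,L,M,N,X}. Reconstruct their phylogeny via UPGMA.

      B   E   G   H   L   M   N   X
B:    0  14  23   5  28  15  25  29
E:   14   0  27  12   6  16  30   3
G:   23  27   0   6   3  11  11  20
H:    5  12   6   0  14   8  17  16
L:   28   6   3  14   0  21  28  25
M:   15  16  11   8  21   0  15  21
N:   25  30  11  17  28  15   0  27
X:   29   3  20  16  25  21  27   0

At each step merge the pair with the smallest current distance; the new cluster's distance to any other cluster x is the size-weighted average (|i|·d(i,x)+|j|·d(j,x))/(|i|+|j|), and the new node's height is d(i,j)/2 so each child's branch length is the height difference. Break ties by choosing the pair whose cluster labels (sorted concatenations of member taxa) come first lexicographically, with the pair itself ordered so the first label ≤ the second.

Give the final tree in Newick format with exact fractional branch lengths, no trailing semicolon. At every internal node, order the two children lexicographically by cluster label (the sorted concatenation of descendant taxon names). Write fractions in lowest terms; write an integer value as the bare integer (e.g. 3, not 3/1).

(((((B:5/2,H:5/2):13/4,M:23/4):17/6,(G:3/2,L:3/2):85/12):43/60,(E:3/2,X:3/2):39/5):57/35,N:153/14)

step 1: merge (E,X) at d=3; branch lengths E→3/2, X→3/2; new cluster EX
  updated: d(B,EX)=43/2, d(EX,G)=47/2, d(EX,H)=14, d(EX,L)=31/2, d(EX,M)=37/2, d(EX,N)=57/2
step 2: merge (G,L) at d=3; branch lengths G→3/2, L→3/2; new cluster GL
  updated: d(B,GL)=51/2, d(EX,GL)=39/2, d(GL,H)=10, d(GL,M)=16, d(GL,N)=39/2
step 3: merge (B,H) at d=5; branch lengths B→5/2, H→5/2; new cluster BH
  updated: d(BH,EX)=71/4, d(BH,GL)=71/4, d(BH,M)=23/2, d(BH,N)=21
step 4: merge (BH,M) at d=23/2; branch lengths BH→13/4, M→23/4; new cluster BHM
  updated: d(BHM,EX)=18, d(BHM,GL)=103/6, d(BHM,N)=19
step 5: merge (BHM,GL) at d=103/6; branch lengths BHM→17/6, GL→85/12; new cluster BGHLM
  updated: d(BGHLM,EX)=93/5, d(BGHLM,N)=96/5
step 6: merge (BGHLM,EX) at d=93/5; branch lengths BGHLM→43/60, EX→39/5; new cluster BEGHLMX
  updated: d(BEGHLMX,N)=153/7
step 7: merge (BEGHLMX,N) at d=153/7; branch lengths BEGHLMX→57/35, N→153/14; new cluster BEGHLMNX
final tree: (((((B:5/2,H:5/2):13/4,M:23/4):17/6,(G:3/2,L:3/2):85/12):43/60,(E:3/2,X:3/2):39/5):57/35,N:153/14)
total length: 5354/105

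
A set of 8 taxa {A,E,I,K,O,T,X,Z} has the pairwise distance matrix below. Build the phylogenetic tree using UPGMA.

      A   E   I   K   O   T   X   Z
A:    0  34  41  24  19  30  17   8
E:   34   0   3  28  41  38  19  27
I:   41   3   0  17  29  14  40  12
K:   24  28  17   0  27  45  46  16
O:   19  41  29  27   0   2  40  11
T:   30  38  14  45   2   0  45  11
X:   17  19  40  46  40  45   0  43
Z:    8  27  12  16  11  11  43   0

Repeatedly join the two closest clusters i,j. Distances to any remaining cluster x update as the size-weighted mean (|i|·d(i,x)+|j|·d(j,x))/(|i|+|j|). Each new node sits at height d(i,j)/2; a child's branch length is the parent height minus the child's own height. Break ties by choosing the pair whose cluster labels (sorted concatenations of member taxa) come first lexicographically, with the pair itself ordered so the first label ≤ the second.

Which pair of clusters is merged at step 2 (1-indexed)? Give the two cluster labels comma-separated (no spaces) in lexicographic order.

step 1: merge (O,T) at d=2; branch lengths O→1, T→1; new cluster OT
  updated: d(A,OT)=49/2, d(E,OT)=79/2, d(I,OT)=43/2, d(K,OT)=36, d(OT,X)=85/2, d(OT,Z)=11
step 2: merge (E,I) at d=3; branch lengths E→3/2, I→3/2; new cluster EI
  updated: d(A,EI)=75/2, d(EI,K)=45/2, d(EI,OT)=61/2, d(EI,X)=59/2, d(EI,Z)=39/2
step 3: merge (A,Z) at d=8; branch lengths A→4, Z→4; new cluster AZ
  updated: d(AZ,EI)=57/2, d(AZ,K)=20, d(AZ,OT)=71/4, d(AZ,X)=30
step 4: merge (AZ,OT) at d=71/4; branch lengths AZ→39/8, OT→63/8; new cluster AOTZ
  updated: d(AOTZ,EI)=59/2, d(AOTZ,K)=28, d(AOTZ,X)=145/4
step 5: merge (EI,K) at d=45/2; branch lengths EI→39/4, K→45/4; new cluster EIK
  updated: d(AOTZ,EIK)=29, d(EIK,X)=35
step 6: merge (AOTZ,EIK) at d=29; branch lengths AOTZ→45/8, EIK→13/4; new cluster AEIKOTZ
  updated: d(AEIKOTZ,X)=250/7
step 7: merge (AEIKOTZ,X) at d=250/7; branch lengths AEIKOTZ→47/14, X→125/7; new cluster AEIKOTXZ
final tree: ((((A:4,Z:4):39/8,(O:1,T:1):63/8):45/8,((E:3/2,I:3/2):39/4,K:45/4):13/4):47/14,X:125/7)
total length: 4303/56

E,I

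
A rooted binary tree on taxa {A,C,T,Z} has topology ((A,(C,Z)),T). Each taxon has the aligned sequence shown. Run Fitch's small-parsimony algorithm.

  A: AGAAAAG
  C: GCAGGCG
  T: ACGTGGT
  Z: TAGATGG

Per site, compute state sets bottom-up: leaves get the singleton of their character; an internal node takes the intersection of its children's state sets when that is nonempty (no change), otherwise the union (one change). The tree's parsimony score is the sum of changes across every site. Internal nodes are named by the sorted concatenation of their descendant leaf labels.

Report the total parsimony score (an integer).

[col 0] CZ: children C:{G}, Z:{T} ∪→ {G,T}; cost 1
[col 0] ACZ: children A:{A}, CZ:{G,T} ∪→ {A,G,T}; cost 1
[col 0] ACTZ: children ACZ:{A,G,T}, T:{A} ∩→ {A}; cost 0
[col 1] CZ: children C:{C}, Z:{A} ∪→ {A,C}; cost 1
[col 1] ACZ: children A:{G}, CZ:{A,C} ∪→ {A,C,G}; cost 1
[col 1] ACTZ: children ACZ:{A,C,G}, T:{C} ∩→ {C}; cost 0
[col 2] CZ: children C:{A}, Z:{G} ∪→ {A,G}; cost 1
[col 2] ACZ: children A:{A}, CZ:{A,G} ∩→ {A}; cost 0
[col 2] ACTZ: children ACZ:{A}, T:{G} ∪→ {A,G}; cost 1
[col 3] CZ: children C:{G}, Z:{A} ∪→ {A,G}; cost 1
[col 3] ACZ: children A:{A}, CZ:{A,G} ∩→ {A}; cost 0
[col 3] ACTZ: children ACZ:{A}, T:{T} ∪→ {A,T}; cost 1
[col 4] CZ: children C:{G}, Z:{T} ∪→ {G,T}; cost 1
[col 4] ACZ: children A:{A}, CZ:{G,T} ∪→ {A,G,T}; cost 1
[col 4] ACTZ: children ACZ:{A,G,T}, T:{G} ∩→ {G}; cost 0
[col 5] CZ: children C:{C}, Z:{G} ∪→ {C,G}; cost 1
[col 5] ACZ: children A:{A}, CZ:{C,G} ∪→ {A,C,G}; cost 1
[col 5] ACTZ: children ACZ:{A,C,G}, T:{G} ∩→ {G}; cost 0
[col 6] CZ: children C:{G}, Z:{G} ∩→ {G}; cost 0
[col 6] ACZ: children A:{G}, CZ:{G} ∩→ {G}; cost 0
[col 6] ACTZ: children ACZ:{G}, T:{T} ∪→ {G,T}; cost 1
per-site changes: [2, 2, 2, 2, 2, 2, 1]; total = 13

13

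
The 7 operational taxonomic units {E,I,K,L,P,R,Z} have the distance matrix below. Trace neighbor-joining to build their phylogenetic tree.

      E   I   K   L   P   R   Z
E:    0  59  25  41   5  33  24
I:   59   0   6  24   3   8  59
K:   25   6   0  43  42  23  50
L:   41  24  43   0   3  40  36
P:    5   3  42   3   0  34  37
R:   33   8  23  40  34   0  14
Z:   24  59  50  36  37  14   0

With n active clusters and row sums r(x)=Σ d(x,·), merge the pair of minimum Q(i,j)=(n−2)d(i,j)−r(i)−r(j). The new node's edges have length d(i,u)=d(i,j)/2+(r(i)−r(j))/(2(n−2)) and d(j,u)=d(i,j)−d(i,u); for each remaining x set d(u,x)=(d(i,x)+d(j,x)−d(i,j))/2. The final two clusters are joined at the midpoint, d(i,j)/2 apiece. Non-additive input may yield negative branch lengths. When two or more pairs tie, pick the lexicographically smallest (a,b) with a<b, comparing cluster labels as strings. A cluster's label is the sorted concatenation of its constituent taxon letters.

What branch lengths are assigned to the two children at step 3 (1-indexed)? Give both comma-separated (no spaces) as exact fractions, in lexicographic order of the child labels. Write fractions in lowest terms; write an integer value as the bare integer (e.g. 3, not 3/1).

iteration 1: select I,K (d=6, Q=-318); attach at lengths (0, 6); label the merged cluster IK
  updated: d(E,IK)=39, d(IK,L)=61/2, d(IK,P)=39/2, d(IK,R)=25/2, d(IK,Z)=103/2
iteration 2: select R,Z (d=14, Q=-240); attach at lengths (27/8, 85/8); label the merged cluster RZ
  updated: d(E,RZ)=43/2, d(IK,RZ)=25, d(L,RZ)=31, d(P,RZ)=57/2
iteration 3: select L,P (d=3, Q=-305/2); attach at lengths (39/4, -27/4); label the merged cluster LP
  updated: d(E,LP)=43/2, d(IK,LP)=47/2, d(LP,RZ)=113/4
iteration 4: select E,RZ (d=43/2, Q=-455/4); attach at lengths (201/16, 143/16); label the merged cluster ERZ
  updated: d(ERZ,IK)=85/4, d(ERZ,LP)=113/8
iteration 5: select ERZ,IK (d=85/4, Q=-471/8); attach at lengths (95/16, 245/16); label the merged cluster EIKRZ
  updated: d(EIKRZ,LP)=131/16
iteration 6: select EIKRZ,LP (d=131/16); attach at lengths (131/32, 131/32); label the merged cluster EIKLPRZ
final tree: (((E:201/16,(R:27/8,Z:85/8):143/16):95/16,(I:0,K:6):245/16):131/32,(L:39/4,P:-27/4):131/32)
total length: 1183/16

39/4,-27/4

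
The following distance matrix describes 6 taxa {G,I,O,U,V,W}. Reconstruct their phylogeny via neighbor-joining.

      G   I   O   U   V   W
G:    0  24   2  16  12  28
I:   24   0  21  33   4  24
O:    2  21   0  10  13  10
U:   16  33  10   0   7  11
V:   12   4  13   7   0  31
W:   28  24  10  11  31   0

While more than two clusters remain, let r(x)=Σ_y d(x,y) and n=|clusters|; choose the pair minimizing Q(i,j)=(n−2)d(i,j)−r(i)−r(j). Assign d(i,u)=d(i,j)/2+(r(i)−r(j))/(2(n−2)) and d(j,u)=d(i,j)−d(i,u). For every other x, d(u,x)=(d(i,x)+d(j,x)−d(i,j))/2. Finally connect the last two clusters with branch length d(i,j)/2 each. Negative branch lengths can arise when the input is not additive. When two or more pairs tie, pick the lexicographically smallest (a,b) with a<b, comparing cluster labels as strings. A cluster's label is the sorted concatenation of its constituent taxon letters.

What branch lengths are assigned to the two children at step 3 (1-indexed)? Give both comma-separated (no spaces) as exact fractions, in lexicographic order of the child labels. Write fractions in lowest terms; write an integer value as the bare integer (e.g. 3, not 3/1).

17/4,-9/4

1. join I+V (d=4, Q=-157) ⇒ IV; edges |I|=55/8, |V|=-23/8
  updated: d(G,IV)=16, d(IV,O)=15, d(IV,U)=18, d(IV,W)=51/2
2. join U+W (d=11, Q=-193/2) ⇒ UW; edges |U|=9/4, |W|=35/4
  updated: d(G,UW)=33/2, d(IV,UW)=65/4, d(O,UW)=9/2
3. join G+O (d=2, Q=-52) ⇒ GO; edges |G|=17/4, |O|=-9/4
  updated: d(GO,IV)=29/2, d(GO,UW)=19/2
4. join GO+IV (d=29/2, Q=-161/4) ⇒ GIOV; edges |GO|=31/8, |IV|=85/8
  updated: d(GIOV,UW)=45/8
5. join GIOV+UW (d=45/8) ⇒ GIOUVW; edges |GIOV|=45/16, |UW|=45/16
final tree: (((G:17/4,O:-9/4):31/8,(I:55/8,V:-23/8):85/8):45/16,(U:9/4,W:35/4):45/16)
total length: 297/8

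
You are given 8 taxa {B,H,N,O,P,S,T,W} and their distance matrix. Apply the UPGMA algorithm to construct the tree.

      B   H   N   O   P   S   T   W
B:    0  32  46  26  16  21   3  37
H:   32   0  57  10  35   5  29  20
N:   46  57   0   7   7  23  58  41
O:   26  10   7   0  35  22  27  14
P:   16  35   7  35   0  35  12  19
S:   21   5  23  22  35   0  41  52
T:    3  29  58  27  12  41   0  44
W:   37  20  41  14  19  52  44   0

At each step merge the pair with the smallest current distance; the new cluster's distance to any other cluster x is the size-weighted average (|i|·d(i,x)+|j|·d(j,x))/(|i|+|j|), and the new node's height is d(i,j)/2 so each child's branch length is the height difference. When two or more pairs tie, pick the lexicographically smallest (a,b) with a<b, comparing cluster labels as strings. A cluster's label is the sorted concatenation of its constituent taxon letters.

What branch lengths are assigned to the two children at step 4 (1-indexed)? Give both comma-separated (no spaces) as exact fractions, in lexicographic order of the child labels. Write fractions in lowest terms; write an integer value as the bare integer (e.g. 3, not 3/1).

11/2,7

1. join B+T (d=3) ⇒ BT; edges |B|=3/2, |T|=3/2
  updated: d(BT,H)=61/2, d(BT,N)=52, d(BT,O)=53/2, d(BT,P)=14, d(BT,S)=31, d(BT,W)=81/2
2. join H+S (d=5) ⇒ HS; edges |H|=5/2, |S|=5/2
  updated: d(BT,HS)=123/4, d(HS,N)=40, d(HS,O)=16, d(HS,P)=35, d(HS,W)=36
3. join N+O (d=7) ⇒ NO; edges |N|=7/2, |O|=7/2
  updated: d(BT,NO)=157/4, d(HS,NO)=28, d(NO,P)=21, d(NO,W)=55/2
4. join BT+P (d=14) ⇒ BPT; edges |BT|=11/2, |P|=7
  updated: d(BPT,HS)=193/6, d(BPT,NO)=199/6, d(BPT,W)=100/3
5. join NO+W (d=55/2) ⇒ NOW; edges |NO|=41/4, |W|=55/4
  updated: d(BPT,NOW)=299/9, d(HS,NOW)=92/3
6. join HS+NOW (d=92/3) ⇒ HNOSW; edges |HS|=77/6, |NOW|=19/12
  updated: d(BPT,HNOSW)=164/5
7. join BPT+HNOSW (d=164/5) ⇒ BHNOPSTW; edges |BPT|=47/5, |HNOSW|=16/15
final tree: (((B:3/2,T:3/2):11/2,P:7):47/5,((H:5/2,S:5/2):77/6,((N:7/2,O:7/2):41/4,W:55/4):19/12):16/15)
total length: 4583/60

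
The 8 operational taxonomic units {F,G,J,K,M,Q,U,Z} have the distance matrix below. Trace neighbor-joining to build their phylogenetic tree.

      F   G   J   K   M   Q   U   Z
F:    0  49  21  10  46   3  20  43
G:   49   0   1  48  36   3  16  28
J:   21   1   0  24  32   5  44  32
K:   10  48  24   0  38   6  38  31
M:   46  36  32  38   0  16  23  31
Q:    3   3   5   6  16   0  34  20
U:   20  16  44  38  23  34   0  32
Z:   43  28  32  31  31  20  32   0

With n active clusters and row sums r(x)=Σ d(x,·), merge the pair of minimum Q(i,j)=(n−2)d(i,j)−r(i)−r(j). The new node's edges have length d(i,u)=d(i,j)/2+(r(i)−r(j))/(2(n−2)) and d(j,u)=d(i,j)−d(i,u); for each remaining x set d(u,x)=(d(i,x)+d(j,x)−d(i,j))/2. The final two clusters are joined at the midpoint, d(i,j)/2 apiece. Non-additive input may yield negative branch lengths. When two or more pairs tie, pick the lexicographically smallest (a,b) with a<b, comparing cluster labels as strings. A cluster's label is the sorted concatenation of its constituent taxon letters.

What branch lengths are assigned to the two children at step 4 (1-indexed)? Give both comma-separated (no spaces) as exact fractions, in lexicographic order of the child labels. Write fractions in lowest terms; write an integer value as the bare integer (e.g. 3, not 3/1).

139/12,137/12

step 1: merge (G,J) at d=1, Q=-334; branch lengths G→7/3, J→-4/3; new cluster GJ
  updated: d(F,GJ)=69/2, d(GJ,K)=71/2, d(GJ,M)=67/2, d(GJ,Q)=7/2, d(GJ,U)=59/2, d(GJ,Z)=59/2
step 2: merge (F,K) at d=10, Q=-265; branch lengths F→24/5, K→26/5; new cluster FK
  updated: d(FK,GJ)=30, d(FK,M)=37, d(FK,Q)=-1/2, d(FK,U)=24, d(FK,Z)=32
step 3: merge (FK,Q) at d=-1/2, Q=-395/2; branch lengths FK→95/16, Q→-103/16; new cluster FKQ
  updated: d(FKQ,GJ)=17, d(FKQ,M)=107/4, d(FKQ,U)=117/4, d(FKQ,Z)=105/4
step 4: merge (M,U) at d=23, Q=-159; branch lengths M→139/12, U→137/12; new cluster MU
  updated: d(FKQ,MU)=33/2, d(GJ,MU)=20, d(MU,Z)=20
step 5: merge (FKQ,GJ) at d=17, Q=-369/4; branch lengths FKQ→109/16, GJ→163/16; new cluster FGJKQ
  updated: d(FGJKQ,MU)=39/4, d(FGJKQ,Z)=155/8
step 6: merge (FGJKQ,MU) at d=39/4, Q=-393/8; branch lengths FGJKQ→73/16, MU→83/16; new cluster FGJKMQU
  updated: d(FGJKMQU,Z)=237/16
step 7: merge (FGJKMQU,Z) at d=237/16; branch lengths FGJKMQU→237/32, Z→237/32; new cluster FGJKMQUZ
final tree: (((((F:24/5,K:26/5):95/16,Q:-103/16):109/16,(G:7/3,J:-4/3):163/16):73/16,(M:139/12,U:137/12):83/16):237/32,Z:237/32)
total length: 1201/16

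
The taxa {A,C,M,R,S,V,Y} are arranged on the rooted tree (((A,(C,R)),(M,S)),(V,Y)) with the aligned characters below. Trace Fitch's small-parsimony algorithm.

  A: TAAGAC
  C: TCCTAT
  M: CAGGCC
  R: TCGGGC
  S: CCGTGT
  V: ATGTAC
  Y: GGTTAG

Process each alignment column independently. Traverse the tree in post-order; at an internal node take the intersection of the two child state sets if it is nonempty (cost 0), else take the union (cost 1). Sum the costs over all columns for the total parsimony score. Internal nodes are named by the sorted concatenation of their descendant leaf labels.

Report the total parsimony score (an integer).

CR@0: {T} ∩ {T} = {T} (intersection, +0)
ACR@0: {T} ∩ {T} = {T} (intersection, +0)
MS@0: {C} ∩ {C} = {C} (intersection, +0)
ACMRS@0: {T} ∪ {C} = {C,T} (union, +1)
VY@0: {A} ∪ {G} = {A,G} (union, +1)
ACMRSVY@0: {C,T} ∪ {A,G} = {A,C,G,T} (union, +1)
CR@1: {C} ∩ {C} = {C} (intersection, +0)
ACR@1: {A} ∪ {C} = {A,C} (union, +1)
MS@1: {A} ∪ {C} = {A,C} (union, +1)
ACMRS@1: {A,C} ∩ {A,C} = {A,C} (intersection, +0)
VY@1: {T} ∪ {G} = {G,T} (union, +1)
ACMRSVY@1: {A,C} ∪ {G,T} = {A,C,G,T} (union, +1)
CR@2: {C} ∪ {G} = {C,G} (union, +1)
ACR@2: {A} ∪ {C,G} = {A,C,G} (union, +1)
MS@2: {G} ∩ {G} = {G} (intersection, +0)
ACMRS@2: {A,C,G} ∩ {G} = {G} (intersection, +0)
VY@2: {G} ∪ {T} = {G,T} (union, +1)
ACMRSVY@2: {G} ∩ {G,T} = {G} (intersection, +0)
CR@3: {T} ∪ {G} = {G,T} (union, +1)
ACR@3: {G} ∩ {G,T} = {G} (intersection, +0)
MS@3: {G} ∪ {T} = {G,T} (union, +1)
ACMRS@3: {G} ∩ {G,T} = {G} (intersection, +0)
VY@3: {T} ∩ {T} = {T} (intersection, +0)
ACMRSVY@3: {G} ∪ {T} = {G,T} (union, +1)
CR@4: {A} ∪ {G} = {A,G} (union, +1)
ACR@4: {A} ∩ {A,G} = {A} (intersection, +0)
MS@4: {C} ∪ {G} = {C,G} (union, +1)
ACMRS@4: {A} ∪ {C,G} = {A,C,G} (union, +1)
VY@4: {A} ∩ {A} = {A} (intersection, +0)
ACMRSVY@4: {A,C,G} ∩ {A} = {A} (intersection, +0)
CR@5: {T} ∪ {C} = {C,T} (union, +1)
ACR@5: {C} ∩ {C,T} = {C} (intersection, +0)
MS@5: {C} ∪ {T} = {C,T} (union, +1)
ACMRS@5: {C} ∩ {C,T} = {C} (intersection, +0)
VY@5: {C} ∪ {G} = {C,G} (union, +1)
ACMRSVY@5: {C} ∩ {C,G} = {C} (intersection, +0)
per-site changes: [3, 4, 3, 3, 3, 3]; total = 19

19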